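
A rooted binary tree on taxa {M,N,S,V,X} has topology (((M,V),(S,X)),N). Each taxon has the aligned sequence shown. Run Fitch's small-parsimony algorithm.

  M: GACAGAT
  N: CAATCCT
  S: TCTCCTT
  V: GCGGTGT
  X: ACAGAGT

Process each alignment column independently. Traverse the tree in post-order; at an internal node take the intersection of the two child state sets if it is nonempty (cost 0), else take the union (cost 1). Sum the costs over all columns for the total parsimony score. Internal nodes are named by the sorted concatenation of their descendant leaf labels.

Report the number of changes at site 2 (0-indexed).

[col 0] MV: children M:{G}, V:{G} ∩→ {G}; cost 0
[col 0] SX: children S:{T}, X:{A} ∪→ {A,T}; cost 1
[col 0] MSVX: children MV:{G}, SX:{A,T} ∪→ {A,G,T}; cost 1
[col 0] MNSVX: children MSVX:{A,G,T}, N:{C} ∪→ {A,C,G,T}; cost 1
[col 1] MV: children M:{A}, V:{C} ∪→ {A,C}; cost 1
[col 1] SX: children S:{C}, X:{C} ∩→ {C}; cost 0
[col 1] MSVX: children MV:{A,C}, SX:{C} ∩→ {C}; cost 0
[col 1] MNSVX: children MSVX:{C}, N:{A} ∪→ {A,C}; cost 1
[col 2] MV: children M:{C}, V:{G} ∪→ {C,G}; cost 1
[col 2] SX: children S:{T}, X:{A} ∪→ {A,T}; cost 1
[col 2] MSVX: children MV:{C,G}, SX:{A,T} ∪→ {A,C,G,T}; cost 1
[col 2] MNSVX: children MSVX:{A,C,G,T}, N:{A} ∩→ {A}; cost 0
[col 3] MV: children M:{A}, V:{G} ∪→ {A,G}; cost 1
[col 3] SX: children S:{C}, X:{G} ∪→ {C,G}; cost 1
[col 3] MSVX: children MV:{A,G}, SX:{C,G} ∩→ {G}; cost 0
[col 3] MNSVX: children MSVX:{G}, N:{T} ∪→ {G,T}; cost 1
[col 4] MV: children M:{G}, V:{T} ∪→ {G,T}; cost 1
[col 4] SX: children S:{C}, X:{A} ∪→ {A,C}; cost 1
[col 4] MSVX: children MV:{G,T}, SX:{A,C} ∪→ {A,C,G,T}; cost 1
[col 4] MNSVX: children MSVX:{A,C,G,T}, N:{C} ∩→ {C}; cost 0
[col 5] MV: children M:{A}, V:{G} ∪→ {A,G}; cost 1
[col 5] SX: children S:{T}, X:{G} ∪→ {G,T}; cost 1
[col 5] MSVX: children MV:{A,G}, SX:{G,T} ∩→ {G}; cost 0
[col 5] MNSVX: children MSVX:{G}, N:{C} ∪→ {C,G}; cost 1
[col 6] MV: children M:{T}, V:{T} ∩→ {T}; cost 0
[col 6] SX: children S:{T}, X:{T} ∩→ {T}; cost 0
[col 6] MSVX: children MV:{T}, SX:{T} ∩→ {T}; cost 0
[col 6] MNSVX: children MSVX:{T}, N:{T} ∩→ {T}; cost 0
per-site changes: [3, 2, 3, 3, 3, 3, 0]; total = 17

3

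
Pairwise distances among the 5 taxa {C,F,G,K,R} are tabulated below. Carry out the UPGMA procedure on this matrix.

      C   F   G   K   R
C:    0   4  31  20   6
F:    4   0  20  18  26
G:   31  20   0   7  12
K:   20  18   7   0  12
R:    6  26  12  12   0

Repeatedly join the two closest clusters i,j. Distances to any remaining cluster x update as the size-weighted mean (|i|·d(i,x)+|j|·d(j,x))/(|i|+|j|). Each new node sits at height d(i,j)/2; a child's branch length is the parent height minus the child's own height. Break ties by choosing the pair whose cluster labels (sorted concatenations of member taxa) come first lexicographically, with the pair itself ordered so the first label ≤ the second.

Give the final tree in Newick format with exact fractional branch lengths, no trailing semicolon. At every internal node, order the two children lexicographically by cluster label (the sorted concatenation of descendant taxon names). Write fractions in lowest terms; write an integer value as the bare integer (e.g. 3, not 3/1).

iteration 1: select C,F (d=4); attach at lengths (2, 2); label the merged cluster CF
  updated: d(CF,G)=51/2, d(CF,K)=19, d(CF,R)=16
iteration 2: select G,K (d=7); attach at lengths (7/2, 7/2); label the merged cluster GK
  updated: d(CF,GK)=89/4, d(GK,R)=12
iteration 3: select GK,R (d=12); attach at lengths (5/2, 6); label the merged cluster GKR
  updated: d(CF,GKR)=121/6
iteration 4: select CF,GKR (d=121/6); attach at lengths (97/12, 49/12); label the merged cluster CFGKR
final tree: ((C:2,F:2):97/12,((G:7/2,K:7/2):5/2,R:6):49/12)
total length: 95/3

((C:2,F:2):97/12,((G:7/2,K:7/2):5/2,R:6):49/12)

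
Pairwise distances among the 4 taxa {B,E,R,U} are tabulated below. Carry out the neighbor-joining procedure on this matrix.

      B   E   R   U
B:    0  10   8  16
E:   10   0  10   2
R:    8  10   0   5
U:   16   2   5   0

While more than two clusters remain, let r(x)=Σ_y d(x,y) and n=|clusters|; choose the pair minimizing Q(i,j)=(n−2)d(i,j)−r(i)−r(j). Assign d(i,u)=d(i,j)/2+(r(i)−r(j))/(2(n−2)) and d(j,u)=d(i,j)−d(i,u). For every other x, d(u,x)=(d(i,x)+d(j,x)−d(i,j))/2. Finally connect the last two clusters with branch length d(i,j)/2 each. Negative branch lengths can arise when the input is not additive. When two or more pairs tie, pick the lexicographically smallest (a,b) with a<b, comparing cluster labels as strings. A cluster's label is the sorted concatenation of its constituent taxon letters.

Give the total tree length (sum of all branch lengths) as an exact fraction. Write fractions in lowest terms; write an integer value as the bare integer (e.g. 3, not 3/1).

61/4

iteration 1: select B,R (d=8, Q=-41); attach at lengths (27/4, 5/4); label the merged cluster BR
  updated: d(BR,E)=6, d(BR,U)=13/2
iteration 2: select BR,E (d=6, Q=-29/2); attach at lengths (21/4, 3/4); label the merged cluster BER
  updated: d(BER,U)=5/4
iteration 3: select BER,U (d=5/4); attach at lengths (5/8, 5/8); label the merged cluster BERU
final tree: (((B:27/4,R:5/4):21/4,E:3/4):5/8,U:5/8)
total length: 61/4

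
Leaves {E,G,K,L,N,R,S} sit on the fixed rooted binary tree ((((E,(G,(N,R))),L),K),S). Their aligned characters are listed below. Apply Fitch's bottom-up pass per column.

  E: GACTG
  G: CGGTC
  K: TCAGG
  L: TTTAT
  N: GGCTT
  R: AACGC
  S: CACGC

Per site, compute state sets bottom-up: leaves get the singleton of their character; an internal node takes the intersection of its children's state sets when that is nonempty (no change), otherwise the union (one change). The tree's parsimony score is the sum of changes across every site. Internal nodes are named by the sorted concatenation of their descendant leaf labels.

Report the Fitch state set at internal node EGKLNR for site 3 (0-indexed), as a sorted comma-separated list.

A,G,T

NR@0: {G} ∪ {A} = {A,G} (union, +1)
GNR@0: {C} ∪ {A,G} = {A,C,G} (union, +1)
EGNR@0: {G} ∩ {A,C,G} = {G} (intersection, +0)
EGLNR@0: {G} ∪ {T} = {G,T} (union, +1)
EGKLNR@0: {G,T} ∩ {T} = {T} (intersection, +0)
EGKLNRS@0: {T} ∪ {C} = {C,T} (union, +1)
NR@1: {G} ∪ {A} = {A,G} (union, +1)
GNR@1: {G} ∩ {A,G} = {G} (intersection, +0)
EGNR@1: {A} ∪ {G} = {A,G} (union, +1)
EGLNR@1: {A,G} ∪ {T} = {A,G,T} (union, +1)
EGKLNR@1: {A,G,T} ∪ {C} = {A,C,G,T} (union, +1)
EGKLNRS@1: {A,C,G,T} ∩ {A} = {A} (intersection, +0)
NR@2: {C} ∩ {C} = {C} (intersection, +0)
GNR@2: {G} ∪ {C} = {C,G} (union, +1)
EGNR@2: {C} ∩ {C,G} = {C} (intersection, +0)
EGLNR@2: {C} ∪ {T} = {C,T} (union, +1)
EGKLNR@2: {C,T} ∪ {A} = {A,C,T} (union, +1)
EGKLNRS@2: {A,C,T} ∩ {C} = {C} (intersection, +0)
NR@3: {T} ∪ {G} = {G,T} (union, +1)
GNR@3: {T} ∩ {G,T} = {T} (intersection, +0)
EGNR@3: {T} ∩ {T} = {T} (intersection, +0)
EGLNR@3: {T} ∪ {A} = {A,T} (union, +1)
EGKLNR@3: {A,T} ∪ {G} = {A,G,T} (union, +1)
EGKLNRS@3: {A,G,T} ∩ {G} = {G} (intersection, +0)
NR@4: {T} ∪ {C} = {C,T} (union, +1)
GNR@4: {C} ∩ {C,T} = {C} (intersection, +0)
EGNR@4: {G} ∪ {C} = {C,G} (union, +1)
EGLNR@4: {C,G} ∪ {T} = {C,G,T} (union, +1)
EGKLNR@4: {C,G,T} ∩ {G} = {G} (intersection, +0)
EGKLNRS@4: {G} ∪ {C} = {C,G} (union, +1)
per-site changes: [4, 4, 3, 3, 4]; total = 18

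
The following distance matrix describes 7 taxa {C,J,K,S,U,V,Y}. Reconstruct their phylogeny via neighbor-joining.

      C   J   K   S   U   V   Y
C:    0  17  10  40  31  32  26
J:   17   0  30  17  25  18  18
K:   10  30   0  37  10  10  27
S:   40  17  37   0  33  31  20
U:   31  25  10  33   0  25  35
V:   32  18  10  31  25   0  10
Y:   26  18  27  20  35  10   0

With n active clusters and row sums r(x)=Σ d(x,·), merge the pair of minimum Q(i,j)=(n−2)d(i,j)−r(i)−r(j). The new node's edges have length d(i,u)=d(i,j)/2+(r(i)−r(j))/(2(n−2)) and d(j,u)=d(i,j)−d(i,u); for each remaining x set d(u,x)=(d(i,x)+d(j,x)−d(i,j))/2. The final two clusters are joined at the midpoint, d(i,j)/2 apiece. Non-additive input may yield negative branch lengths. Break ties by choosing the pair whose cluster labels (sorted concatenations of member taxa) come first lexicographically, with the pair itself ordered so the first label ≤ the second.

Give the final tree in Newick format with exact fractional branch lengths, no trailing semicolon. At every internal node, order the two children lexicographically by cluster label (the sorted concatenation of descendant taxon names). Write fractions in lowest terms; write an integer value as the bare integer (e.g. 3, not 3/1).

((((C:43/4,(K:3/2,U:17/2):19/4):57/8,(V:149/24,Y:91/24):17/4):4,J:45/16):227/32,S:227/32)

iteration 1: select K,U (d=10, Q=-233); attach at lengths (3/2, 17/2); label the merged cluster KU
  updated: d(C,KU)=31/2, d(J,KU)=45/2, d(KU,S)=30, d(KU,V)=25/2, d(KU,Y)=26
iteration 2: select C,KU (d=31/2, Q=-175); attach at lengths (43/4, 19/4); label the merged cluster CKU
  updated: d(CKU,J)=12, d(CKU,S)=109/4, d(CKU,V)=29/2, d(CKU,Y)=73/4
iteration 3: select V,Y (d=10, Q=-439/4); attach at lengths (149/24, 91/24); label the merged cluster VY
  updated: d(CKU,VY)=91/8, d(J,VY)=13, d(S,VY)=41/2
iteration 4: select CKU,VY (d=91/8, Q=-291/4); attach at lengths (57/8, 17/4); label the merged cluster CKUVY
  updated: d(CKUVY,J)=109/16, d(CKUVY,S)=291/16
iteration 5: select CKUVY,J (d=109/16, Q=-42); attach at lengths (4, 45/16); label the merged cluster CJKUVY
  updated: d(CJKUVY,S)=227/16
iteration 6: select CJKUVY,S (d=227/16); attach at lengths (227/32, 227/32); label the merged cluster CJKSUVY
final tree: ((((C:43/4,(K:3/2,U:17/2):19/4):57/8,(V:149/24,Y:91/24):17/4):4,J:45/16):227/32,S:227/32)
total length: 543/8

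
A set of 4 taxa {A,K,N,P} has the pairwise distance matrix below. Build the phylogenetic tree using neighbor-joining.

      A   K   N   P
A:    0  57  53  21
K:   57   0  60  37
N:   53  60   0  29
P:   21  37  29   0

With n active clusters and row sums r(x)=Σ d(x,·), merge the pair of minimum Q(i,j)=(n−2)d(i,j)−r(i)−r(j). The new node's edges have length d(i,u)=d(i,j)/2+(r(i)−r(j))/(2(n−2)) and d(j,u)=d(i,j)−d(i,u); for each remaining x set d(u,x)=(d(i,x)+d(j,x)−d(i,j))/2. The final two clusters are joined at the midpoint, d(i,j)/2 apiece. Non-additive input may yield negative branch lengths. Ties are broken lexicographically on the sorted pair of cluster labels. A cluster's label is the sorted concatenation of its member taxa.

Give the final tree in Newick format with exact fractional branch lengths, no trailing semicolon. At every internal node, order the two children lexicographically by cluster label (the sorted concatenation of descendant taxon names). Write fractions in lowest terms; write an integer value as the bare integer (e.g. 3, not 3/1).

(((A:43/2,P:-1/2):7/2,K:33):27/2,N:27/2)

iteration 1: select A,P (d=21, Q=-176); attach at lengths (43/2, -1/2); label the merged cluster AP
  updated: d(AP,K)=73/2, d(AP,N)=61/2
iteration 2: select AP,K (d=73/2, Q=-127); attach at lengths (7/2, 33); label the merged cluster AKP
  updated: d(AKP,N)=27
iteration 3: select AKP,N (d=27); attach at lengths (27/2, 27/2); label the merged cluster AKNP
final tree: (((A:43/2,P:-1/2):7/2,K:33):27/2,N:27/2)
total length: 169/2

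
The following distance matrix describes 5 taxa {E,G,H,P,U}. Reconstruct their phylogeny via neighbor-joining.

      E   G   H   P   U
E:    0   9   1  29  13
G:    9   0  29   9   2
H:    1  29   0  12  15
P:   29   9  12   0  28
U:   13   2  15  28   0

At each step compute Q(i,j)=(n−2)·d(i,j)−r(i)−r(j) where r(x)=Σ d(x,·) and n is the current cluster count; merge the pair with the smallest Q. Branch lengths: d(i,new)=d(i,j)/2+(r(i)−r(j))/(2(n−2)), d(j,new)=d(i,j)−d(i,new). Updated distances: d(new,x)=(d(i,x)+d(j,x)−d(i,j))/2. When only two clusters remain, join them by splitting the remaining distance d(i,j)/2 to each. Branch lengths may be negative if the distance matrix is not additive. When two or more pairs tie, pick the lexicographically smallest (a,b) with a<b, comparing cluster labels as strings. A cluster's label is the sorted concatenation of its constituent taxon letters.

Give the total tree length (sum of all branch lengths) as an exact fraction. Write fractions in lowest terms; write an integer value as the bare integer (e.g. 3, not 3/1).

1. join E+H (d=1, Q=-106) ⇒ EH; edges |E|=-1/3, |H|=4/3
  updated: d(EH,G)=37/2, d(EH,P)=20, d(EH,U)=27/2
2. join EH+P (d=20, Q=-69) ⇒ EHP; edges |EH|=35/4, |P|=45/4
  updated: d(EHP,G)=15/4, d(EHP,U)=43/4
3. join EHP+G (d=15/4, Q=-33/2) ⇒ EGHP; edges |EHP|=25/4, |G|=-5/2
  updated: d(EGHP,U)=9/2
4. join EGHP+U (d=9/2) ⇒ EGHPU; edges |EGHP|=9/4, |U|=9/4
final tree: ((((E:-1/3,H:4/3):35/4,P:45/4):25/4,G:-5/2):9/4,U:9/4)
total length: 117/4

117/4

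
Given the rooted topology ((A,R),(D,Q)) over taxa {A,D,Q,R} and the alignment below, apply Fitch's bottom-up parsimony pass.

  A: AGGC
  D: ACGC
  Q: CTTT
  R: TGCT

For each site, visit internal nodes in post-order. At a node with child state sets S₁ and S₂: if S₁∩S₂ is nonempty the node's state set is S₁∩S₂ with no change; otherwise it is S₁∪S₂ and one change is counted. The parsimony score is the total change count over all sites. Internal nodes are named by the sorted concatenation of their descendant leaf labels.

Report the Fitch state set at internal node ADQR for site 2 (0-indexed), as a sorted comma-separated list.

site 0, node AR: A={A} ∪ R={T} → {A,T} (+1)
site 0, node DQ: D={A} ∪ Q={C} → {A,C} (+1)
site 0, node ADQR: AR={A,T} ∩ DQ={A,C} → {A} (+0)
site 1, node AR: A={G} ∩ R={G} → {G} (+0)
site 1, node DQ: D={C} ∪ Q={T} → {C,T} (+1)
site 1, node ADQR: AR={G} ∪ DQ={C,T} → {C,G,T} (+1)
site 2, node AR: A={G} ∪ R={C} → {C,G} (+1)
site 2, node DQ: D={G} ∪ Q={T} → {G,T} (+1)
site 2, node ADQR: AR={C,G} ∩ DQ={G,T} → {G} (+0)
site 3, node AR: A={C} ∪ R={T} → {C,T} (+1)
site 3, node DQ: D={C} ∪ Q={T} → {C,T} (+1)
site 3, node ADQR: AR={C,T} ∩ DQ={C,T} → {C,T} (+0)
per-site changes: [2, 2, 2, 2]; total = 8

G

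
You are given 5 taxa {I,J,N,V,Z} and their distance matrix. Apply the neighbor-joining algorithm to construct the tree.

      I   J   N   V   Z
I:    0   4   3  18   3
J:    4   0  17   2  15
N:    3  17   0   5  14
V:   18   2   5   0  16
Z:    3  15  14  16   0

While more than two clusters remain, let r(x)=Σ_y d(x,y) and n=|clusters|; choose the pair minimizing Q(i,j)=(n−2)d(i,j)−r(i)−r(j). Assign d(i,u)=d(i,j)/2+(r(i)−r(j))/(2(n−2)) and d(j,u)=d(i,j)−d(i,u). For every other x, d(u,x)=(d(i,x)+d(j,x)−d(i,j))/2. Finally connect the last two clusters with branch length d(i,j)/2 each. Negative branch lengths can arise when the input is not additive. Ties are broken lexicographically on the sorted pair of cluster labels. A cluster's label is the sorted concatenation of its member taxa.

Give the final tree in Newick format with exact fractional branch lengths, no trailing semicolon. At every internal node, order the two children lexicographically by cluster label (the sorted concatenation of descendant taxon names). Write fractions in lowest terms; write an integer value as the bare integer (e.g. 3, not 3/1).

(((I:-19/8,Z:43/8):31/8,(J:1/2,V:3/2):55/8):25/16,N:25/16)

iteration 1: select J,V (d=2, Q=-73); attach at lengths (1/2, 3/2); label the merged cluster JV
  updated: d(I,JV)=10, d(JV,N)=10, d(JV,Z)=29/2
iteration 2: select I,Z (d=3, Q=-83/2); attach at lengths (-19/8, 43/8); label the merged cluster IZ
  updated: d(IZ,JV)=43/4, d(IZ,N)=7
iteration 3: select IZ,JV (d=43/4, Q=-111/4); attach at lengths (31/8, 55/8); label the merged cluster IJVZ
  updated: d(IJVZ,N)=25/8
iteration 4: select IJVZ,N (d=25/8); attach at lengths (25/16, 25/16); label the merged cluster IJNVZ
final tree: (((I:-19/8,Z:43/8):31/8,(J:1/2,V:3/2):55/8):25/16,N:25/16)
total length: 151/8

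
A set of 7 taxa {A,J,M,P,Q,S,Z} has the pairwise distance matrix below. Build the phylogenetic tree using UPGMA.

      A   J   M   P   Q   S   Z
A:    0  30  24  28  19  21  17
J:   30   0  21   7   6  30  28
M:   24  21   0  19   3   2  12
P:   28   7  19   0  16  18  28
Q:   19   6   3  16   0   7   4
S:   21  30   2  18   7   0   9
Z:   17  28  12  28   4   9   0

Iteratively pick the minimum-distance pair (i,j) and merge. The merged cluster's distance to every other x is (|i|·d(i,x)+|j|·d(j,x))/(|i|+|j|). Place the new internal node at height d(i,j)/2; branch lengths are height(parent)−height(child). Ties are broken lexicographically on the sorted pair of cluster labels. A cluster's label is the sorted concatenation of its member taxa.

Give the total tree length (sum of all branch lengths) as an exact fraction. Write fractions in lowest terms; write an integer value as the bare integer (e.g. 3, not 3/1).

1. join M+S (d=2) ⇒ MS; edges |M|=1, |S|=1
  updated: d(A,MS)=45/2, d(J,MS)=51/2, d(MS,P)=37/2, d(MS,Q)=5, d(MS,Z)=21/2
2. join Q+Z (d=4) ⇒ QZ; edges |Q|=2, |Z|=2
  updated: d(A,QZ)=18, d(J,QZ)=17, d(MS,QZ)=31/4, d(P,QZ)=22
3. join J+P (d=7) ⇒ JP; edges |J|=7/2, |P|=7/2
  updated: d(A,JP)=29, d(JP,MS)=22, d(JP,QZ)=39/2
4. join MS+QZ (d=31/4) ⇒ MQSZ; edges |MS|=23/8, |QZ|=15/8
  updated: d(A,MQSZ)=81/4, d(JP,MQSZ)=83/4
5. join A+MQSZ (d=81/4) ⇒ AMQSZ; edges |A|=81/8, |MQSZ|=25/4
  updated: d(AMQSZ,JP)=112/5
6. join AMQSZ+JP (d=112/5) ⇒ AJMPQSZ; edges |AMQSZ|=43/40, |JP|=77/10
final tree: ((A:81/8,((M:1,S:1):23/8,(Q:2,Z:2):15/8):25/4):43/40,(J:7/2,P:7/2):77/10)
total length: 429/10

429/10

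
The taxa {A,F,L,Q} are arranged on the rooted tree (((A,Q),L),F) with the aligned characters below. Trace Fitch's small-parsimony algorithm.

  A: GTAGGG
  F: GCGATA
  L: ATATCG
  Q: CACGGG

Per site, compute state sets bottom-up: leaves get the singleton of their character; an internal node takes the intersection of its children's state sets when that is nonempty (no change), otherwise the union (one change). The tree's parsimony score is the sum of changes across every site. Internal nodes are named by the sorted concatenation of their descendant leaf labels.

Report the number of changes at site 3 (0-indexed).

2

site 0, node AQ: A={G} ∪ Q={C} → {C,G} (+1)
site 0, node ALQ: AQ={C,G} ∪ L={A} → {A,C,G} (+1)
site 0, node AFLQ: ALQ={A,C,G} ∩ F={G} → {G} (+0)
site 1, node AQ: A={T} ∪ Q={A} → {A,T} (+1)
site 1, node ALQ: AQ={A,T} ∩ L={T} → {T} (+0)
site 1, node AFLQ: ALQ={T} ∪ F={C} → {C,T} (+1)
site 2, node AQ: A={A} ∪ Q={C} → {A,C} (+1)
site 2, node ALQ: AQ={A,C} ∩ L={A} → {A} (+0)
site 2, node AFLQ: ALQ={A} ∪ F={G} → {A,G} (+1)
site 3, node AQ: A={G} ∩ Q={G} → {G} (+0)
site 3, node ALQ: AQ={G} ∪ L={T} → {G,T} (+1)
site 3, node AFLQ: ALQ={G,T} ∪ F={A} → {A,G,T} (+1)
site 4, node AQ: A={G} ∩ Q={G} → {G} (+0)
site 4, node ALQ: AQ={G} ∪ L={C} → {C,G} (+1)
site 4, node AFLQ: ALQ={C,G} ∪ F={T} → {C,G,T} (+1)
site 5, node AQ: A={G} ∩ Q={G} → {G} (+0)
site 5, node ALQ: AQ={G} ∩ L={G} → {G} (+0)
site 5, node AFLQ: ALQ={G} ∪ F={A} → {A,G} (+1)
per-site changes: [2, 2, 2, 2, 2, 1]; total = 11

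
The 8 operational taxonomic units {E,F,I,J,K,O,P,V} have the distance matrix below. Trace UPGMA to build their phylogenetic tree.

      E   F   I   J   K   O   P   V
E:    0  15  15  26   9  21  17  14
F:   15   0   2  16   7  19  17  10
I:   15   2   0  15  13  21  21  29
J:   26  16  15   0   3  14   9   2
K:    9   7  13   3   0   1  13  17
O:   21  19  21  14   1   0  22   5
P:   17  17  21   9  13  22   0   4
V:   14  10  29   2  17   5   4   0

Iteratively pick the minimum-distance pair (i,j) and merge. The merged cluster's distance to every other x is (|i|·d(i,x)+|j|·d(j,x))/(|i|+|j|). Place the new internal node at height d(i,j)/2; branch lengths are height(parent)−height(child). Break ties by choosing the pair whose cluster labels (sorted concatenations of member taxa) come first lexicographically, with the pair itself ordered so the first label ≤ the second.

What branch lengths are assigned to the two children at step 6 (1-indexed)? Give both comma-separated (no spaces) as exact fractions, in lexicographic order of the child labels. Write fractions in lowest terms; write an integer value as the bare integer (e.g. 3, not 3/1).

iteration 1: select K,O (d=1); attach at lengths (1/2, 1/2); label the merged cluster KO
  updated: d(E,KO)=15, d(F,KO)=13, d(I,KO)=17, d(J,KO)=17/2, d(KO,P)=35/2, d(KO,V)=11
iteration 2: select F,I (d=2); attach at lengths (1, 1); label the merged cluster FI
  updated: d(E,FI)=15, d(FI,J)=31/2, d(FI,KO)=15, d(FI,P)=19, d(FI,V)=39/2
iteration 3: select J,V (d=2); attach at lengths (1, 1); label the merged cluster JV
  updated: d(E,JV)=20, d(FI,JV)=35/2, d(JV,KO)=39/4, d(JV,P)=13/2
iteration 4: select JV,P (d=13/2); attach at lengths (9/4, 13/4); label the merged cluster JPV
  updated: d(E,JPV)=19, d(FI,JPV)=18, d(JPV,KO)=37/3
iteration 5: select JPV,KO (d=37/3); attach at lengths (35/12, 17/3); label the merged cluster JKOPV
  updated: d(E,JKOPV)=87/5, d(FI,JKOPV)=84/5
iteration 6: select E,FI (d=15); attach at lengths (15/2, 13/2); label the merged cluster EFI
  updated: d(EFI,JKOPV)=17
iteration 7: select EFI,JKOPV (d=17); attach at lengths (1, 7/3); label the merged cluster EFIJKOPV
final tree: ((E:15/2,(F:1,I:1):13/2):1,(((J:1,V:1):9/4,P:13/4):35/12,(K:1/2,O:1/2):17/3):7/3)
total length: 437/12

15/2,13/2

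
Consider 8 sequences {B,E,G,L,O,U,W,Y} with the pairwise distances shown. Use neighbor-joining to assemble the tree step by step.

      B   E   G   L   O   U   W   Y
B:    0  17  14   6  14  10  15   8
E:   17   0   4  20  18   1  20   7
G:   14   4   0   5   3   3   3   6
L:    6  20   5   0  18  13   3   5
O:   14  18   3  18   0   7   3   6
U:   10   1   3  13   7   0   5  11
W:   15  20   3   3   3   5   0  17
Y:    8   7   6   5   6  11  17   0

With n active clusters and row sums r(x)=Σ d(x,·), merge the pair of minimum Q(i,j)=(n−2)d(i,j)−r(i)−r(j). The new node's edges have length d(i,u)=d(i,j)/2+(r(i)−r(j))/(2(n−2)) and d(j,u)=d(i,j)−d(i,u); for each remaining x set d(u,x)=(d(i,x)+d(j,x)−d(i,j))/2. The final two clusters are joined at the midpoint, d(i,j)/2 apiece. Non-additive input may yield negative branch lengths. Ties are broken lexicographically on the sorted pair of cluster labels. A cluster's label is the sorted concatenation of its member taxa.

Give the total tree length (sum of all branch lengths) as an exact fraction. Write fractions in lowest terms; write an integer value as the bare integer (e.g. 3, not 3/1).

iteration 1: select E,U (d=1, Q=-131); attach at lengths (43/12, -31/12); label the merged cluster EU
  updated: d(B,EU)=13, d(EU,G)=3, d(EU,L)=16, d(EU,O)=12, d(EU,W)=12, d(EU,Y)=17/2
iteration 2: select O,W (d=3, Q=-94); attach at lengths (9/5, 6/5); label the merged cluster OW
  updated: d(B,OW)=13, d(EU,OW)=21/2, d(G,OW)=3/2, d(L,OW)=9, d(OW,Y)=10
iteration 3: select B,L (d=6, Q=-71); attach at lengths (37/8, 11/8); label the merged cluster BL
  updated: d(BL,EU)=23/2, d(BL,G)=13/2, d(BL,OW)=8, d(BL,Y)=7/2
iteration 4: select BL,Y (d=7/2, Q=-47); attach at lengths (2, 3/2); label the merged cluster BLY
  updated: d(BLY,EU)=33/4, d(BLY,G)=9/2, d(BLY,OW)=29/4
iteration 5: select BLY,EU (d=33/4, Q=-101/4); attach at lengths (59/16, 73/16); label the merged cluster BELUY
  updated: d(BELUY,G)=-3/8, d(BELUY,OW)=19/4
iteration 6: select BELUY,G (d=-3/8, Q=-47/8); attach at lengths (23/16, -29/16); label the merged cluster BEGLUY
  updated: d(BEGLUY,OW)=53/16
iteration 7: select BEGLUY,OW (d=53/16); attach at lengths (53/32, 53/32); label the merged cluster BEGLOUWY
final tree: (((((B:37/8,L:11/8):2,Y:3/2):59/16,(E:43/12,U:-31/12):73/16):23/16,G:-29/16):53/32,(O:9/5,W:6/5):53/32)
total length: 395/16

395/16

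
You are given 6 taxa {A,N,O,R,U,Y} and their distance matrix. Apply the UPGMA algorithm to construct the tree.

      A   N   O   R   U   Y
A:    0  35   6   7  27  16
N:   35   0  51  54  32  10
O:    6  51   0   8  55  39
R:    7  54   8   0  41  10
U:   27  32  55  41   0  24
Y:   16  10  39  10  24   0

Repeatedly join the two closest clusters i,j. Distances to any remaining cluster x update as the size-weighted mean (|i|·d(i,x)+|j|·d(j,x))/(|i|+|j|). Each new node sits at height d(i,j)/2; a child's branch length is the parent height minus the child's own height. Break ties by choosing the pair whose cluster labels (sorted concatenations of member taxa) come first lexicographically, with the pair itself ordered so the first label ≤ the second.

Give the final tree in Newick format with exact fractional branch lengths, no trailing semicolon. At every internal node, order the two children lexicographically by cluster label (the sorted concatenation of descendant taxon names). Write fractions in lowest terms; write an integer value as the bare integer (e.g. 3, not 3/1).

(((A:3,O:3):3/4,R:15/4):521/36,((N:5,Y:5):9,U:14):38/9)

1. join A+O (d=6) ⇒ AO; edges |A|=3, |O|=3
  updated: d(AO,N)=43, d(AO,R)=15/2, d(AO,U)=41, d(AO,Y)=55/2
2. join AO+R (d=15/2) ⇒ AOR; edges |AO|=3/4, |R|=15/4
  updated: d(AOR,N)=140/3, d(AOR,U)=41, d(AOR,Y)=65/3
3. join N+Y (d=10) ⇒ NY; edges |N|=5, |Y|=5
  updated: d(AOR,NY)=205/6, d(NY,U)=28
4. join NY+U (d=28) ⇒ NUY; edges |NY|=9, |U|=14
  updated: d(AOR,NUY)=328/9
5. join AOR+NUY (d=328/9) ⇒ ANORUY; edges |AOR|=521/36, |NUY|=38/9
final tree: (((A:3,O:3):3/4,R:15/4):521/36,((N:5,Y:5):9,U:14):38/9)
total length: 2239/36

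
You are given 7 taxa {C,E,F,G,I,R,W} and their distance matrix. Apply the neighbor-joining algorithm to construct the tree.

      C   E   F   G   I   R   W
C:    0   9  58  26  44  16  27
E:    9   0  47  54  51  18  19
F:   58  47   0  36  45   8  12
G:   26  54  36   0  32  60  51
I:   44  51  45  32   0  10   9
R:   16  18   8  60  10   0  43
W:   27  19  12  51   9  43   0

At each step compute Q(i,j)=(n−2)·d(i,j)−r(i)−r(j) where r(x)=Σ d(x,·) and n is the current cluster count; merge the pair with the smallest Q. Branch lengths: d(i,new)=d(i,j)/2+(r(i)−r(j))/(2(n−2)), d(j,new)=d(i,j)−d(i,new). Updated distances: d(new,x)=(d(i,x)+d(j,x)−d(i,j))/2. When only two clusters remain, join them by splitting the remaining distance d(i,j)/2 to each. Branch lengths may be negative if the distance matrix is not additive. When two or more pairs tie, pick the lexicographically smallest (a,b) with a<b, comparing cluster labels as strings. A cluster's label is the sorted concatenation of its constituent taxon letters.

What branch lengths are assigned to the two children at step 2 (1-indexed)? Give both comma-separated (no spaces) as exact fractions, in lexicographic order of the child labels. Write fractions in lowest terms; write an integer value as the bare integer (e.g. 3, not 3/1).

95/16,33/16

1. join C+E (d=9, Q=-333) ⇒ CE; edges |C|=27/10, |E|=63/10
  updated: d(CE,F)=48, d(CE,G)=71/2, d(CE,I)=43, d(CE,R)=25/2, d(CE,W)=37/2
2. join F+R (d=8, Q=-501/2) ⇒ FR; edges |F|=95/16, |R|=33/16
  updated: d(CE,FR)=105/4, d(FR,G)=44, d(FR,I)=47/2, d(FR,W)=47/2
3. join I+W (d=9, Q=-365/2) ⇒ IW; edges |I|=65/12, |W|=43/12
  updated: d(CE,IW)=105/4, d(FR,IW)=19, d(G,IW)=37
4. join CE+G (d=71/2, Q=-267/2) ⇒ CEG; edges |CE|=85/8, |G|=199/8
  updated: d(CEG,FR)=139/8, d(CEG,IW)=111/8
5. join CEG+FR (d=139/8, Q=-201/4) ⇒ CEFGR; edges |CEG|=49/8, |FR|=45/4
  updated: d(CEFGR,IW)=31/4
6. join CEFGR+IW (d=31/4) ⇒ CEFGIRW; edges |CEFGR|=31/8, |IW|=31/8
final tree: ((((C:27/10,E:63/10):85/8,G:199/8):49/8,(F:95/16,R:33/16):45/4):31/8,(I:65/12,W:43/12):31/8)
total length: 693/8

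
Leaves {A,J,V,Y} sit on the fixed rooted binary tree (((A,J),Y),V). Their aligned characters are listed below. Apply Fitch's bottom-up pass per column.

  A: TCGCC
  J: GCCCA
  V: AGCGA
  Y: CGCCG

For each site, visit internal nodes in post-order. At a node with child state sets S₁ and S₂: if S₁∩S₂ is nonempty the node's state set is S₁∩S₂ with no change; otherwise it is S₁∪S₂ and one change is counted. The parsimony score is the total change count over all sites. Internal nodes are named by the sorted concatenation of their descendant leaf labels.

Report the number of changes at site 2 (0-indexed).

1

AJ@0: {T} ∪ {G} = {G,T} (union, +1)
AJY@0: {G,T} ∪ {C} = {C,G,T} (union, +1)
AJVY@0: {C,G,T} ∪ {A} = {A,C,G,T} (union, +1)
AJ@1: {C} ∩ {C} = {C} (intersection, +0)
AJY@1: {C} ∪ {G} = {C,G} (union, +1)
AJVY@1: {C,G} ∩ {G} = {G} (intersection, +0)
AJ@2: {G} ∪ {C} = {C,G} (union, +1)
AJY@2: {C,G} ∩ {C} = {C} (intersection, +0)
AJVY@2: {C} ∩ {C} = {C} (intersection, +0)
AJ@3: {C} ∩ {C} = {C} (intersection, +0)
AJY@3: {C} ∩ {C} = {C} (intersection, +0)
AJVY@3: {C} ∪ {G} = {C,G} (union, +1)
AJ@4: {C} ∪ {A} = {A,C} (union, +1)
AJY@4: {A,C} ∪ {G} = {A,C,G} (union, +1)
AJVY@4: {A,C,G} ∩ {A} = {A} (intersection, +0)
per-site changes: [3, 1, 1, 1, 2]; total = 8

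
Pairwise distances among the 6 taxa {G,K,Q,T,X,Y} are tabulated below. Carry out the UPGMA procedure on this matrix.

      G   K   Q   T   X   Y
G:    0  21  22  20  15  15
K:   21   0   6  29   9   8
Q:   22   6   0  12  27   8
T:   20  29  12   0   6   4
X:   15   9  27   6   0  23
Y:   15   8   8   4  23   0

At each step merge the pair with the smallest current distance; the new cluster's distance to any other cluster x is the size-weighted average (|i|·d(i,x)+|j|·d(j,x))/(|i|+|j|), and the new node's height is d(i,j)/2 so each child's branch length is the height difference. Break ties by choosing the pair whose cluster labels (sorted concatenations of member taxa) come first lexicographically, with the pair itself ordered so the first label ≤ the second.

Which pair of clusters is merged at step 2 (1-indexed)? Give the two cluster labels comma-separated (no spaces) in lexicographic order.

K,Q

1. join T+Y (d=4) ⇒ TY; edges |T|=2, |Y|=2
  updated: d(G,TY)=35/2, d(K,TY)=37/2, d(Q,TY)=10, d(TY,X)=29/2
2. join K+Q (d=6) ⇒ KQ; edges |K|=3, |Q|=3
  updated: d(G,KQ)=43/2, d(KQ,TY)=57/4, d(KQ,X)=18
3. join KQ+TY (d=57/4) ⇒ KQTY; edges |KQ|=33/8, |TY|=41/8
  updated: d(G,KQTY)=39/2, d(KQTY,X)=65/4
4. join G+X (d=15) ⇒ GX; edges |G|=15/2, |X|=15/2
  updated: d(GX,KQTY)=143/8
5. join GX+KQTY (d=143/8) ⇒ GKQTXY; edges |GX|=23/16, |KQTY|=29/16
final tree: ((G:15/2,X:15/2):23/16,((K:3,Q:3):33/8,(T:2,Y:2):41/8):29/16)
total length: 75/2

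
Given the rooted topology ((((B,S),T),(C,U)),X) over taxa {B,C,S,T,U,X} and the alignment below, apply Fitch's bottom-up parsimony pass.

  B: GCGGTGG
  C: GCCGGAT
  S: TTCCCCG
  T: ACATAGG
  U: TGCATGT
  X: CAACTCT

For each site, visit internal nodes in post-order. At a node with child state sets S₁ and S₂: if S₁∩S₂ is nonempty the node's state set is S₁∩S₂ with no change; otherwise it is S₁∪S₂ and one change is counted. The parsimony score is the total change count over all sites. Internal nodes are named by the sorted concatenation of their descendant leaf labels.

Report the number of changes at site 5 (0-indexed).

3

BS@0: {G} ∪ {T} = {G,T} (union, +1)
BST@0: {G,T} ∪ {A} = {A,G,T} (union, +1)
CU@0: {G} ∪ {T} = {G,T} (union, +1)
BCSTU@0: {A,G,T} ∩ {G,T} = {G,T} (intersection, +0)
BCSTUX@0: {G,T} ∪ {C} = {C,G,T} (union, +1)
BS@1: {C} ∪ {T} = {C,T} (union, +1)
BST@1: {C,T} ∩ {C} = {C} (intersection, +0)
CU@1: {C} ∪ {G} = {C,G} (union, +1)
BCSTU@1: {C} ∩ {C,G} = {C} (intersection, +0)
BCSTUX@1: {C} ∪ {A} = {A,C} (union, +1)
BS@2: {G} ∪ {C} = {C,G} (union, +1)
BST@2: {C,G} ∪ {A} = {A,C,G} (union, +1)
CU@2: {C} ∩ {C} = {C} (intersection, +0)
BCSTU@2: {A,C,G} ∩ {C} = {C} (intersection, +0)
BCSTUX@2: {C} ∪ {A} = {A,C} (union, +1)
BS@3: {G} ∪ {C} = {C,G} (union, +1)
BST@3: {C,G} ∪ {T} = {C,G,T} (union, +1)
CU@3: {G} ∪ {A} = {A,G} (union, +1)
BCSTU@3: {C,G,T} ∩ {A,G} = {G} (intersection, +0)
BCSTUX@3: {G} ∪ {C} = {C,G} (union, +1)
BS@4: {T} ∪ {C} = {C,T} (union, +1)
BST@4: {C,T} ∪ {A} = {A,C,T} (union, +1)
CU@4: {G} ∪ {T} = {G,T} (union, +1)
BCSTU@4: {A,C,T} ∩ {G,T} = {T} (intersection, +0)
BCSTUX@4: {T} ∩ {T} = {T} (intersection, +0)
BS@5: {G} ∪ {C} = {C,G} (union, +1)
BST@5: {C,G} ∩ {G} = {G} (intersection, +0)
CU@5: {A} ∪ {G} = {A,G} (union, +1)
BCSTU@5: {G} ∩ {A,G} = {G} (intersection, +0)
BCSTUX@5: {G} ∪ {C} = {C,G} (union, +1)
BS@6: {G} ∩ {G} = {G} (intersection, +0)
BST@6: {G} ∩ {G} = {G} (intersection, +0)
CU@6: {T} ∩ {T} = {T} (intersection, +0)
BCSTU@6: {G} ∪ {T} = {G,T} (union, +1)
BCSTUX@6: {G,T} ∩ {T} = {T} (intersection, +0)
per-site changes: [4, 3, 3, 4, 3, 3, 1]; total = 21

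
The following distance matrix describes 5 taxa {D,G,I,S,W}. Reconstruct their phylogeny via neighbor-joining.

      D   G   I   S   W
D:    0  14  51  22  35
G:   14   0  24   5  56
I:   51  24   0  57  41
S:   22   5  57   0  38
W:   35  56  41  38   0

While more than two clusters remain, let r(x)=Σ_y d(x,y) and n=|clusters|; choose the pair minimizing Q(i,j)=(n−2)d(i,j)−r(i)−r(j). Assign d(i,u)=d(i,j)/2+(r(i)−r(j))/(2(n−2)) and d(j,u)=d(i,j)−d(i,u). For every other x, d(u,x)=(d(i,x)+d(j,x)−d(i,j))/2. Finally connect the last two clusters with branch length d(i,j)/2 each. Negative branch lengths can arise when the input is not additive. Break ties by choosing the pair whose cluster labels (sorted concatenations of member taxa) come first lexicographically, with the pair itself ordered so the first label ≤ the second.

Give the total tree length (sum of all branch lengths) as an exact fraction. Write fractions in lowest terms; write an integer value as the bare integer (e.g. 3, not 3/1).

603/8

1. join I+W (d=41, Q=-220) ⇒ IW; edges |I|=21, |W|=20
  updated: d(D,IW)=45/2, d(G,IW)=39/2, d(IW,S)=27
2. join D+IW (d=45/2, Q=-165/2) ⇒ DIW; edges |D|=69/8, |IW|=111/8
  updated: d(DIW,G)=11/2, d(DIW,S)=53/4
3. join DIW+G (d=11/2, Q=-95/4) ⇒ DGIW; edges |DIW|=55/8, |G|=-11/8
  updated: d(DGIW,S)=51/8
4. join DGIW+S (d=51/8) ⇒ DGISW; edges |DGIW|=51/16, |S|=51/16
final tree: (((D:69/8,(I:21,W:20):111/8):55/8,G:-11/8):51/16,S:51/16)
total length: 603/8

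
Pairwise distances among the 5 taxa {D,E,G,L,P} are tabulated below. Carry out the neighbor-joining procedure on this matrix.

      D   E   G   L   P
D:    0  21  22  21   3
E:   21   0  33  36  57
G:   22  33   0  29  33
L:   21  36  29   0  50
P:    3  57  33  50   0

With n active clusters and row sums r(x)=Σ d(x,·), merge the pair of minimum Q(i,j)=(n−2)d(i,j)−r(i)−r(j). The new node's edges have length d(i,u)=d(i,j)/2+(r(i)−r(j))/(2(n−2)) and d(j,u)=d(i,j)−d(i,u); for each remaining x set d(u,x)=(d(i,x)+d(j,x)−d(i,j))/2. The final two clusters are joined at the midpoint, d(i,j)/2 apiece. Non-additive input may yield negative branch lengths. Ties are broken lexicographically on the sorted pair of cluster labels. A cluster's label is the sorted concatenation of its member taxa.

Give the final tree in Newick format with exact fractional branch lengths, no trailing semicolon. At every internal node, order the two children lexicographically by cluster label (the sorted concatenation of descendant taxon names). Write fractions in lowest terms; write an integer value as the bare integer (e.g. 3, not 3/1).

((((D:-67/6,P:85/6):123/8,G:85/8):19/8,E:159/8):129/16,L:129/16)

step 1: merge (D,P) at d=3, Q=-201; branch lengths D→-67/6, P→85/6; new cluster DP
  updated: d(DP,E)=75/2, d(DP,G)=26, d(DP,L)=34
step 2: merge (DP,G) at d=26, Q=-267/2; branch lengths DP→123/8, G→85/8; new cluster DGP
  updated: d(DGP,E)=89/4, d(DGP,L)=37/2
step 3: merge (DGP,E) at d=89/4, Q=-307/4; branch lengths DGP→19/8, E→159/8; new cluster DEGP
  updated: d(DEGP,L)=129/8
step 4: merge (DEGP,L) at d=129/8; branch lengths DEGP→129/16, L→129/16; new cluster DEGLP
final tree: ((((D:-67/6,P:85/6):123/8,G:85/8):19/8,E:159/8):129/16,L:129/16)
total length: 539/8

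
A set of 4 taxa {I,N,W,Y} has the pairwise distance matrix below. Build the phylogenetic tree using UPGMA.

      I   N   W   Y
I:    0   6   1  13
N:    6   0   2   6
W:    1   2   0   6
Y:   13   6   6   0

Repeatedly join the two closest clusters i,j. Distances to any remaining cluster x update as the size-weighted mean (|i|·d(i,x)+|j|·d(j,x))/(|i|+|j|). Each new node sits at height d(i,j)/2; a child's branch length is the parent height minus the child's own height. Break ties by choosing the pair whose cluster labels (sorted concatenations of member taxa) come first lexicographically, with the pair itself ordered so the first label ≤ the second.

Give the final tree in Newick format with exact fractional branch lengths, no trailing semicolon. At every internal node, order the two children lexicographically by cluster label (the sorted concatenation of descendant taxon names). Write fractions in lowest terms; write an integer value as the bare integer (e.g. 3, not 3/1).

iteration 1: select I,W (d=1); attach at lengths (1/2, 1/2); label the merged cluster IW
  updated: d(IW,N)=4, d(IW,Y)=19/2
iteration 2: select IW,N (d=4); attach at lengths (3/2, 2); label the merged cluster INW
  updated: d(INW,Y)=25/3
iteration 3: select INW,Y (d=25/3); attach at lengths (13/6, 25/6); label the merged cluster INWY
final tree: (((I:1/2,W:1/2):3/2,N:2):13/6,Y:25/6)
total length: 65/6

(((I:1/2,W:1/2):3/2,N:2):13/6,Y:25/6)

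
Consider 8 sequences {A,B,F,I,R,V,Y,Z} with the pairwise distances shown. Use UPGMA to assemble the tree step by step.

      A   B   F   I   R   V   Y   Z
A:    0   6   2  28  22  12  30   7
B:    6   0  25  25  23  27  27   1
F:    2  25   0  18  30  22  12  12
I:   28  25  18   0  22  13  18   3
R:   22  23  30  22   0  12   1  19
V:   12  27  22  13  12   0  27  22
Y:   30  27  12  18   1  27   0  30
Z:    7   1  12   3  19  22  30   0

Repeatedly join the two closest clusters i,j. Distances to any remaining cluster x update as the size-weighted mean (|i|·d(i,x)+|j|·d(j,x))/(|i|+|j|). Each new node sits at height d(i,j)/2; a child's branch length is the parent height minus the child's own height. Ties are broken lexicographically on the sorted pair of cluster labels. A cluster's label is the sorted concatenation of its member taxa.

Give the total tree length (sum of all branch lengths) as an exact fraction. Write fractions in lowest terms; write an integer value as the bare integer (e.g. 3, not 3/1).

2267/48

1. join B+Z (d=1) ⇒ BZ; edges |B|=1/2, |Z|=1/2
  updated: d(A,BZ)=13/2, d(BZ,F)=37/2, d(BZ,I)=14, d(BZ,R)=21, d(BZ,V)=49/2, d(BZ,Y)=57/2
2. join R+Y (d=1) ⇒ RY; edges |R|=1/2, |Y|=1/2
  updated: d(A,RY)=26, d(BZ,RY)=99/4, d(F,RY)=21, d(I,RY)=20, d(RY,V)=39/2
3. join A+F (d=2) ⇒ AF; edges |A|=1, |F|=1
  updated: d(AF,BZ)=25/2, d(AF,I)=23, d(AF,RY)=47/2, d(AF,V)=17
4. join AF+BZ (d=25/2) ⇒ ABFZ; edges |AF|=21/4, |BZ|=23/4
  updated: d(ABFZ,I)=37/2, d(ABFZ,RY)=193/8, d(ABFZ,V)=83/4
5. join I+V (d=13) ⇒ IV; edges |I|=13/2, |V|=13/2
  updated: d(ABFZ,IV)=157/8, d(IV,RY)=79/4
6. join ABFZ+IV (d=157/8) ⇒ ABFIVZ; edges |ABFZ|=57/16, |IV|=53/16
  updated: d(ABFIVZ,RY)=68/3
7. join ABFIVZ+RY (d=68/3) ⇒ ABFIRVYZ; edges |ABFIVZ|=73/48, |RY|=65/6
final tree: ((((A:1,F:1):21/4,(B:1/2,Z:1/2):23/4):57/16,(I:13/2,V:13/2):53/16):73/48,(R:1/2,Y:1/2):65/6)
total length: 2267/48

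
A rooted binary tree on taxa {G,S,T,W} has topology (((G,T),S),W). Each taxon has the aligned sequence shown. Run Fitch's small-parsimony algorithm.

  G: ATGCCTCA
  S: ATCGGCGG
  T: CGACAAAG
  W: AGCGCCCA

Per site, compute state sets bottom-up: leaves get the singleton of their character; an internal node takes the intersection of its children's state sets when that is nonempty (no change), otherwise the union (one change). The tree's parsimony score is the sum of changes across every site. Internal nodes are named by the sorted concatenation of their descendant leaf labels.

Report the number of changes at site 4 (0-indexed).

2

site 0, node GT: G={A} ∪ T={C} → {A,C} (+1)
site 0, node GST: GT={A,C} ∩ S={A} → {A} (+0)
site 0, node GSTW: GST={A} ∩ W={A} → {A} (+0)
site 1, node GT: G={T} ∪ T={G} → {G,T} (+1)
site 1, node GST: GT={G,T} ∩ S={T} → {T} (+0)
site 1, node GSTW: GST={T} ∪ W={G} → {G,T} (+1)
site 2, node GT: G={G} ∪ T={A} → {A,G} (+1)
site 2, node GST: GT={A,G} ∪ S={C} → {A,C,G} (+1)
site 2, node GSTW: GST={A,C,G} ∩ W={C} → {C} (+0)
site 3, node GT: G={C} ∩ T={C} → {C} (+0)
site 3, node GST: GT={C} ∪ S={G} → {C,G} (+1)
site 3, node GSTW: GST={C,G} ∩ W={G} → {G} (+0)
site 4, node GT: G={C} ∪ T={A} → {A,C} (+1)
site 4, node GST: GT={A,C} ∪ S={G} → {A,C,G} (+1)
site 4, node GSTW: GST={A,C,G} ∩ W={C} → {C} (+0)
site 5, node GT: G={T} ∪ T={A} → {A,T} (+1)
site 5, node GST: GT={A,T} ∪ S={C} → {A,C,T} (+1)
site 5, node GSTW: GST={A,C,T} ∩ W={C} → {C} (+0)
site 6, node GT: G={C} ∪ T={A} → {A,C} (+1)
site 6, node GST: GT={A,C} ∪ S={G} → {A,C,G} (+1)
site 6, node GSTW: GST={A,C,G} ∩ W={C} → {C} (+0)
site 7, node GT: G={A} ∪ T={G} → {A,G} (+1)
site 7, node GST: GT={A,G} ∩ S={G} → {G} (+0)
site 7, node GSTW: GST={G} ∪ W={A} → {A,G} (+1)
per-site changes: [1, 2, 2, 1, 2, 2, 2, 2]; total = 14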